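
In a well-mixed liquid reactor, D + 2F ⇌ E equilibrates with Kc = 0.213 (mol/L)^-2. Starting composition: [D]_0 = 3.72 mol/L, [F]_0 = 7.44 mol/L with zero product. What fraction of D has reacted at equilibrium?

Let X = conversion of D; extent ξ = 3.72·X mol/L.
Concentrations: [D] = 3.72 − 3.72X; [F] = 7.44 − 7.44X; [E] = 3.72X.
Kc = [E] / ([D] [F]^2).
This equals 0.213 at X = 0.624 (the root in 0 < X < 1).

X = 0.624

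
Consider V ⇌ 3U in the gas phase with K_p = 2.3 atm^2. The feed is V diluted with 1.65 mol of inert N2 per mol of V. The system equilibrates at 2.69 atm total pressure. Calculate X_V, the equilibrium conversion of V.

Basis: 1 mol V initially; let X = conversion of V. Extent ξ = X.
Mole table: n_V = 1 − X; n_U = 3X; n_I = 1.65 (inert).
Total moles n_T = 2.65 + 2X.
With p_i = (n_i/n_T)P, K_p = p_U^3 / (p_V).
Equating to 2.3 atm^2 and solving on 0 < X < 1: X = 0.435.

X = 0.435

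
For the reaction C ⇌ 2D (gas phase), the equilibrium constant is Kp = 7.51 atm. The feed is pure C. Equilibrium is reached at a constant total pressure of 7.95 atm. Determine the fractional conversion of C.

X = 0.437

Let X = conversion of C (basis 1 mol C); extent of reaction ξ = X.
At extent ξ: n_C = 1 − X; n_D = 2X.
n_T = Σnᵢ = 1 + X.
Mole fractions y_i = n_i/n_T; Kp = p_D^2 / (p_C) with p_i = y_i·P.
Substituting and setting equal to 7.51 atm gives a polynomial in X; the root in (0,1) is X = 0.437.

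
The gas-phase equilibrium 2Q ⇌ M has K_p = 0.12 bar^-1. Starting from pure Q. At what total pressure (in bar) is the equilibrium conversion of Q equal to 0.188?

Take 1 mol Q as basis and let X be its fractional conversion, so ξ = 0.5X.
Species balance: n_Q = 1 − X; n_M = 0.5X.
n_T = Σnᵢ = 1 − 0.5X.
K_p = p_M / (p_Q^2) with p_i = (n_i/n_T)·P.
At X = 0.188: the mole-fraction product g(X) = Π y_i^ν_i = 0.1292. Since K_p = g(X)·P^{-1}, P = (g/K_p)^(1/1) = (0.1292/0.12)^(1/1) = 1.08 bar.

P = 1.08 bar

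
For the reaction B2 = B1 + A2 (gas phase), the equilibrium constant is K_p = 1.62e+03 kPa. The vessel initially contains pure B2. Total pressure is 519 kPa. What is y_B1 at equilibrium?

y_B1 = 0.465

Take 1 mol B2 as basis and let X be its fractional conversion, so ξ = X.
Moles: n_B2 = 1 − X; n_B1 = X; n_A2 = X.
Summing: n_T = 1 + X.
y_i = n_i/n_T, p_i = y_i·P. K_p = p_B1 p_A2 / (p_B2).
Setting this equal to 1.62e+03 kPa and taking the physical root (0 < X < 1) gives X = 0.870.
Then n_B1 = 0.87, n_T = 1.87, so y_B1 = 0.465.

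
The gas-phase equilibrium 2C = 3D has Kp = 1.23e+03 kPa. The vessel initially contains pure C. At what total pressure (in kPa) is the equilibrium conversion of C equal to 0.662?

P = 191 kPa

Let X = conversion of C (basis 1 mol C); extent of reaction ξ = 0.5X.
At extent ξ: n_C = 1 − X; n_D = 1.5X.
Total moles n_T = 1 + 0.5X.
Kp = p_D^3 / (p_C^2) with p_i = (n_i/n_T)·P.
At X = 0.662: the mole-fraction product g(X) = Π y_i^ν_i = 6.439. Since Kp = g(X)·P^{1}, P = (Kp/g)^(1/1) = (1.23e+03/6.439)^(1/1) = 191 kPa.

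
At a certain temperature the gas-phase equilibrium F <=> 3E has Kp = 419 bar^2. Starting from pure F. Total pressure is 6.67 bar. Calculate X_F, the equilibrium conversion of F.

X = 0.788

Take 1 mol F as basis and let X be its fractional conversion, so ξ = X.
At extent ξ: n_F = 1 − X; n_E = 3X.
n_T = Σnᵢ = 1 + 2X.
y_i = n_i/n_T, p_i = y_i·P. Kp = p_E^3 / (p_F).
Substituting and setting equal to 419 bar^2 gives a polynomial in X; the root in (0,1) is X = 0.788.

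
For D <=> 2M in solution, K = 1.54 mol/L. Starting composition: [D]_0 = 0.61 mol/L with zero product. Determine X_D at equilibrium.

X = 0.539

Let X = conversion of D; extent ξ = 0.61·X mol/L.
Concentrations: [D] = 0.61 − 0.61X; [M] = 1.22X.
K = [M]^2 / ([D]).
Solving K = 1.54 for X ∈ (0,1): X = 0.539.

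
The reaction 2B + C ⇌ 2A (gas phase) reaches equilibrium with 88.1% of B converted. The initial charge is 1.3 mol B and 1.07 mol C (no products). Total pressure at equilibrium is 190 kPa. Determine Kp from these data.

Let X = conversion of B (basis 1.3 mol B); extent of reaction ξ = 0.65X.
At extent ξ: n_B = 1.3 − 1.3X; n_C = 1.07 − 0.65X; n_A = 1.3X.
Summing: n_T = 2.37 − 0.65X.
At X = 0.881: n_B = 0.155, n_C = 0.497, n_A = 1.15, n_T = 1.8.
p_i = (n_i/n_T)·P. Kp = p_A^2 / (p_B^2 p_C) = 1.04 kPa^-1.

Kp = 1.04 kPa^-1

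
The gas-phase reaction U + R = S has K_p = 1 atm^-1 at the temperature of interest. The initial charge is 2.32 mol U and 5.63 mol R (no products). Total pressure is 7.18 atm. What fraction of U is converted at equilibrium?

Let X = conversion of U (basis 2.32 mol U); extent of reaction ξ = 2.32X.
Species balance: n_U = 2.32 − 2.32X; n_R = 5.63 − 2.32X; n_S = 2.32X.
Total moles n_T = 7.95 − 2.32X.
With p_i = (n_i/n_T)P, K_p = p_S / (p_U p_R).
Setting this equal to 1 atm^-1 and taking the physical root (0 < X < 1) gives X = 0.816.

X = 0.816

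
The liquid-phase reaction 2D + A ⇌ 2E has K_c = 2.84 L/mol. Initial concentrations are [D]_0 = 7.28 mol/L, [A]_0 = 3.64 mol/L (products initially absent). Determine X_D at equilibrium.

X = 0.654

Let X = conversion of D; extent ξ = 7.28X/2 mol/L.
Concentrations: [D] = 7.28 − 7.28X; [A] = 3.64 − 3.64X; [E] = 7.28X.
K_c = [E]^2 / ([D]^2 [A]).
Solving K_c = 2.84 for X ∈ (0,1): X = 0.654.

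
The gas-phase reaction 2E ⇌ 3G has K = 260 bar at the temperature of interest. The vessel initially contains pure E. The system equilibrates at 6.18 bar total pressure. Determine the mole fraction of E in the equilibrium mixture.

Take 1 mol E as basis and let X be its fractional conversion, so ξ = 0.5X.
Mole table: n_E = 1 − X; n_G = 1.5X.
Summing: n_T = 1 + 0.5X.
With p_i = (n_i/n_T)P, K = p_G^3 / (p_E^2).
Equating to 260 bar and solving on 0 < X < 1: X = 0.822.
Then n_E = 0.178, n_T = 1.41, so y_E = 0.126.

y_E = 0.126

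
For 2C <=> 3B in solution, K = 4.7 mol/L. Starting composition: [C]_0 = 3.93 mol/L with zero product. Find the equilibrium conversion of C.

Let X = conversion of C; extent ξ = 3.93X/2 mol/L.
Concentrations: [C] = 3.93 − 3.93X; [B] = 5.9X.
K = [B]^3 / ([C]^2).
This equals 4.7 at X = 0.466 (the root in 0 < X < 1).

X = 0.466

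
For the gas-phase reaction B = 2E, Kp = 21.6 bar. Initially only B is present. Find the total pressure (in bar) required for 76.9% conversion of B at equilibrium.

P = 3.73 bar

Take 1 mol B as basis and let X be its fractional conversion, so ξ = X.
Moles: n_B = 1 − X; n_E = 2X.
Summing: n_T = 1 + X.
Kp = p_E^2 / (p_B) with p_i = (n_i/n_T)·P.
At X = 0.769: the mole-fraction product g(X) = Π y_i^ν_i = 5.789. Since Kp = g(X)·P^{1}, P = (Kp/g)^(1/1) = (21.6/5.789)^(1/1) = 3.73 bar.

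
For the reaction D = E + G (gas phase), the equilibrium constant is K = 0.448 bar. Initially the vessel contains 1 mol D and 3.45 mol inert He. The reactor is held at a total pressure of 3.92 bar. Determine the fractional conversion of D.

Let X = conversion of D (basis 1 mol D); extent of reaction ξ = X.
Moles: n_D = 1 − X; n_E = X; n_G = X; n_I = 3.45 (inert).
n_T = Σnᵢ = 4.45 + X.
Mole fractions y_i = n_i/n_T; K = p_E p_G / (p_D) with p_i = y_i·P.
This yields a degree-2 equation in X; solving on (0,1), X = 0.521.

X = 0.521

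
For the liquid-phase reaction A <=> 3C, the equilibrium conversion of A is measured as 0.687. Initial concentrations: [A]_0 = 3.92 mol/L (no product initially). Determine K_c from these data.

Let X = conversion of A.
Concentrations: [A] = 3.92 − 3.92X; [C] = 11.8X.
At X = 0.687: [A] = 1.23, [C] = 8.08.
K_c = [C]^3 / ([A]) = 430 (mol/L)^2.

K_c = 430 (mol/L)^2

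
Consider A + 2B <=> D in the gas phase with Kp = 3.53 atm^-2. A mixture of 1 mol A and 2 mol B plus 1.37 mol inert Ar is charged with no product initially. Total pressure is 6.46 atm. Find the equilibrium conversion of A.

X = 0.781

Basis: 1 mol A initially; let X = conversion of A. Extent ξ = X.
Mole table: n_A = 1 − X; n_B = 2 − 2X; n_D = X; n_I = 1.37 (inert).
n_T = Σnᵢ = 4.37 − 2X.
Mole fractions y_i = n_i/n_T; Kp = p_D / (p_A p_B^2) with p_i = y_i·P.
This yields a degree-3 equation in X; solving on (0,1), X = 0.781.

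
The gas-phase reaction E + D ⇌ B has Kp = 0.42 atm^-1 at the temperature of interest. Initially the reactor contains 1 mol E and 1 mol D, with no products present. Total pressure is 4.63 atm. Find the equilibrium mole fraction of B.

y_B = 0.264

Basis: 1 mol E initially; let X = conversion of E. Extent ξ = X.
At extent ξ: n_E = 1 − X; n_D = 1 − X; n_B = X.
Total moles n_T = 2 − X.
Mole fractions y_i = n_i/n_T; Kp = p_B / (p_E p_D) with p_i = y_i·P.
Substituting and setting equal to 0.42 atm^-1 gives a polynomial in X; the root in (0,1) is X = 0.417.
Then n_B = 0.417, n_T = 1.58, so y_B = 0.264.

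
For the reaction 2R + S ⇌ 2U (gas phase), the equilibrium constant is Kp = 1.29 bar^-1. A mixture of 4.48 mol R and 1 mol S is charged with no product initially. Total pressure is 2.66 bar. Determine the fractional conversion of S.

X = 0.706

Basis: 1 mol S initially; let X = conversion of S. Extent ξ = X.
Moles: n_R = 4.48 − 2X; n_S = 1 − X; n_U = 2X.
Total moles n_T = 5.48 − X.
y_i = n_i/n_T, p_i = y_i·P. Kp = p_U^2 / (p_R^2 p_S).
Setting this equal to 1.29 bar^-1 and taking the physical root (0 < X < 1) gives X = 0.706.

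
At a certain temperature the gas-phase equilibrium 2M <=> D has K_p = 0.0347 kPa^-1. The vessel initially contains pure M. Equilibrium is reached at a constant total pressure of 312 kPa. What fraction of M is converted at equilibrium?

Take 1 mol M as basis and let X be its fractional conversion, so ξ = 0.5X.
Species balance: n_M = 1 − X; n_D = 0.5X.
n_T = Σnᵢ = 1 − 0.5X.
y_i = n_i/n_T, p_i = y_i·P. K_p = p_D / (p_M^2).
Substituting and setting equal to 0.0347 kPa^-1 gives a polynomial in X; the root in (0,1) is X = 0.850.

X = 0.850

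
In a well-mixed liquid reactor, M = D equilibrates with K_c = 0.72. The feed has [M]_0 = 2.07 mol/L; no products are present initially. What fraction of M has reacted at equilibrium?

Let X = conversion of M; extent ξ = 2.07·X mol/L.
Concentrations: [M] = 2.07 − 2.07X; [D] = 2.07X.
K_c = [D] / ([M]).
This equals 0.72 at X = 0.419 (the root in 0 < X < 1).

X = 0.419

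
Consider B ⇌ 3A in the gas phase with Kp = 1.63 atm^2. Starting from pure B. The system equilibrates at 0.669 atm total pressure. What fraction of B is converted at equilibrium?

X = 0.633

Let X = conversion of B (basis 1 mol B); extent of reaction ξ = X.
Species balance: n_B = 1 − X; n_A = 3X.
Summing: n_T = 1 + 2X.
y_i = n_i/n_T, p_i = y_i·P. Kp = p_A^3 / (p_B).
Equating to 1.63 atm^2 and solving on 0 < X < 1: X = 0.633.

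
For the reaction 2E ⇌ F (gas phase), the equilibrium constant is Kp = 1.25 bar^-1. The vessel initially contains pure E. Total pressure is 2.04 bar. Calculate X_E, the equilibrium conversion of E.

X = 0.701

Take 1 mol E as basis and let X be its fractional conversion, so ξ = 0.5X.
Moles: n_E = 1 − X; n_F = 0.5X.
Total moles n_T = 1 − 0.5X.
Mole fractions y_i = n_i/n_T; Kp = p_F / (p_E^2) with p_i = y_i·P.
Substituting and setting equal to 1.25 bar^-1 gives a polynomial in X; the root in (0,1) is X = 0.701.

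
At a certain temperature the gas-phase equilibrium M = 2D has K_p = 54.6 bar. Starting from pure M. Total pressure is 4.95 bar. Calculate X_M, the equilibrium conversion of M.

X = 0.857

Let X = conversion of M (basis 1 mol M); extent of reaction ξ = X.
At extent ξ: n_M = 1 − X; n_D = 2X.
Total moles n_T = 1 + X.
With p_i = (n_i/n_T)P, K_p = p_D^2 / (p_M).
Substituting and setting equal to 54.6 bar gives a polynomial in X; the root in (0,1) is X = 0.857.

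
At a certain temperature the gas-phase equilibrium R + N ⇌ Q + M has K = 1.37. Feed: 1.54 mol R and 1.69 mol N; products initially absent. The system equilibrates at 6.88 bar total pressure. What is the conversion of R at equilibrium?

Take 1.54 mol R as basis and let X be its fractional conversion, so ξ = 1.54X.
At extent ξ: n_R = 1.54 − 1.54X; n_N = 1.69 − 1.54X; n_Q = 1.54X; n_M = 1.54X.
Total moles n_T = 3.23 (Δν = 0, constant).
y_i = n_i/n_T, p_i = y_i·P. K = p_Q p_M / (p_R p_N).
This yields a degree-2 equation in X; solving on (0,1), X = 0.564.

X = 0.564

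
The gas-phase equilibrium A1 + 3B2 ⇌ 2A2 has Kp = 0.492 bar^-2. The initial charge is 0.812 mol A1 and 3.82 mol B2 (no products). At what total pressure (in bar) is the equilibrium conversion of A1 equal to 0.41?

Basis: 0.812 mol A1 initially; let X = conversion of A1. Extent ξ = 0.812X.
Species balance: n_A1 = 0.812 − 0.812X; n_B2 = 3.82 − 2.44X; n_A2 = 1.62X.
Summing: n_T = 4.63 − 1.62X.
Kp = p_A2^2 / (p_A1 p_B2^3) with p_i = (n_i/n_T)·P.
At X = 0.41: the mole-fraction product g(X) = Π y_i^ν_i = 0.6483. Since Kp = g(X)·P^{-2}, P = (g/Kp)^(1/2) = (0.6483/0.492)^(1/2) = 1.15 bar.

P = 1.15 bar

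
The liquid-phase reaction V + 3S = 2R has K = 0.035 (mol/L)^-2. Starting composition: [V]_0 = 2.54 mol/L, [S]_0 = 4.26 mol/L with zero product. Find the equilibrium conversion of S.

X = 0.389

Let X = conversion of S; extent ξ = 4.26X/3 mol/L.
Concentrations: [V] = 2.54 − 1.42X; [S] = 4.26 − 4.26X; [R] = 2.84X.
K = [R]^2 / ([V] [S]^3).
This equals 0.035 at X = 0.389 (the root in 0 < X < 1).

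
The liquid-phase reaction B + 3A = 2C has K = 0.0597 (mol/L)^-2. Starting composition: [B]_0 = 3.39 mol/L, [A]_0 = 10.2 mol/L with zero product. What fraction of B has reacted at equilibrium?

X = 0.514

Let X = conversion of B; extent ξ = 3.39·X mol/L.
Concentrations: [B] = 3.39 − 3.39X; [A] = 10.2 − 10.2X; [C] = 6.78X.
K = [C]^2 / ([B] [A]^3).
Setting equal to 0.0597 and solving for X on (0,1) gives X = 0.514.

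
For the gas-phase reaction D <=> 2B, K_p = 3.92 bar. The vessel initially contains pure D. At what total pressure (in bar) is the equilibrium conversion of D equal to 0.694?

Take 1 mol D as basis and let X be its fractional conversion, so ξ = X.
Species balance: n_D = 1 − X; n_B = 2X.
n_T = Σnᵢ = 1 + X.
K_p = p_B^2 / (p_D) with p_i = (n_i/n_T)·P.
At X = 0.694: the mole-fraction product g(X) = Π y_i^ν_i = 3.717. Since K_p = g(X)·P^{1}, P = (K_p/g)^(1/1) = (3.92/3.717)^(1/1) = 1.05 bar.

P = 1.05 bar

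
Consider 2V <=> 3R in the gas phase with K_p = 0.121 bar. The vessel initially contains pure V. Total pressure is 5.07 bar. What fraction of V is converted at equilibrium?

X = 0.174

Take 1 mol V as basis and let X be its fractional conversion, so ξ = 0.5X.
Mole table: n_V = 1 − X; n_R = 1.5X.
n_T = Σnᵢ = 1 + 0.5X.
With p_i = (n_i/n_T)P, K_p = p_R^3 / (p_V^2).
Substituting and setting equal to 0.121 bar gives a polynomial in X; the root in (0,1) is X = 0.174.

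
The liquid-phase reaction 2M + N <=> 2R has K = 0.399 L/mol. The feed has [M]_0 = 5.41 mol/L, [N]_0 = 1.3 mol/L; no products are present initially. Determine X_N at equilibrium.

Let X = conversion of N; extent ξ = 1.3·X mol/L.
Concentrations: [M] = 5.41 − 2.6X; [N] = 1.3 − 1.3X; [R] = 2.6X.
K = [R]^2 / ([M]^2 [N]).
This equals 0.399 at X = 0.632 (the root in 0 < X < 1).

X = 0.632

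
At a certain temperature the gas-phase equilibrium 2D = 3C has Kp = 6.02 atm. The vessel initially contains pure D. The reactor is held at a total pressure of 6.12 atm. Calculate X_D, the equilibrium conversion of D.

X = 0.467

Let X = conversion of D (basis 1 mol D); extent of reaction ξ = 0.5X.
Species balance: n_D = 1 − X; n_C = 1.5X.
Total moles n_T = 1 + 0.5X.
With p_i = (n_i/n_T)P, Kp = p_C^3 / (p_D^2).
Equating to 6.02 atm and solving on 0 < X < 1: X = 0.467.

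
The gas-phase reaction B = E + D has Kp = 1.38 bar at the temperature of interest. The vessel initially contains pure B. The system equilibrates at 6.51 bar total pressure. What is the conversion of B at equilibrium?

X = 0.418

Let X = conversion of B (basis 1 mol B); extent of reaction ξ = X.
Moles: n_B = 1 − X; n_E = X; n_D = X.
Summing: n_T = 1 + X.
With p_i = (n_i/n_T)P, Kp = p_E p_D / (p_B).
Substituting and setting equal to 1.38 bar gives a polynomial in X; the root in (0,1) is X = 0.418.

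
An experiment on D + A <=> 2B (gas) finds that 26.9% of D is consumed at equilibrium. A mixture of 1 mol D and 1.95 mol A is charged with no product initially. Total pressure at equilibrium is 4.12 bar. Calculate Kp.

Basis: 1 mol D initially; let X = conversion of D. Extent ξ = X.
At extent ξ: n_D = 1 − X; n_A = 1.95 − X; n_B = 2X.
Total moles n_T = 2.95 (Δν = 0, constant).
At X = 0.269: n_D = 0.731, n_A = 1.68, n_B = 0.538, n_T = 2.95.
p_i = (n_i/n_T)·P. Kp = p_B^2 / (p_D p_A) = 0.236.

Kp = 0.236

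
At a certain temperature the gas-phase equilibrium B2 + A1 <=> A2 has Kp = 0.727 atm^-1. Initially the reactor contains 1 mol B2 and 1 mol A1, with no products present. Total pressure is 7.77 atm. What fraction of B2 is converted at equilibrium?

X = 0.612

Take 1 mol B2 as basis and let X be its fractional conversion, so ξ = X.
Moles: n_B2 = 1 − X; n_A1 = 1 − X; n_A2 = X.
Total moles n_T = 2 − X.
y_i = n_i/n_T, p_i = y_i·P. Kp = p_A2 / (p_B2 p_A1).
Setting this equal to 0.727 atm^-1 and taking the physical root (0 < X < 1) gives X = 0.612.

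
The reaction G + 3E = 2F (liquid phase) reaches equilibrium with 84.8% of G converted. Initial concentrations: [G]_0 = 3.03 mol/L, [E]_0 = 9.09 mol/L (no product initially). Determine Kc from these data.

Kc = 21.7 (mol/L)^-2

Let X = conversion of G.
Concentrations: [G] = 3.03 − 3.03X; [E] = 9.09 − 9.09X; [F] = 6.06X.
At X = 0.848: [G] = 0.461, [E] = 1.38, [F] = 5.14.
Kc = [F]^2 / ([G] [E]^3) = 21.7 (mol/L)^-2.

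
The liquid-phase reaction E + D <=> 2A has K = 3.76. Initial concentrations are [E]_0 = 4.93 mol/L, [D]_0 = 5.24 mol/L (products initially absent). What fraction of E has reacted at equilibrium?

Let X = conversion of E; extent ξ = 4.93·X mol/L.
Concentrations: [E] = 4.93 − 4.93X; [D] = 5.24 − 4.93X; [A] = 9.86X.
K = [A]^2 / ([E] [D]).
This equals 3.76 at X = 0.507 (the root in 0 < X < 1).

X = 0.507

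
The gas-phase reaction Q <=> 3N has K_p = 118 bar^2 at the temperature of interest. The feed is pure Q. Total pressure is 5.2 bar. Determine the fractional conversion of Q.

Let X = conversion of Q (basis 1 mol Q); extent of reaction ξ = X.
Moles: n_Q = 1 − X; n_N = 3X.
n_T = Σnᵢ = 1 + 2X.
Mole fractions y_i = n_i/n_T; K_p = p_N^3 / (p_Q) with p_i = y_i·P.
This yields a degree-3 equation in X; solving on (0,1), X = 0.665.

X = 0.665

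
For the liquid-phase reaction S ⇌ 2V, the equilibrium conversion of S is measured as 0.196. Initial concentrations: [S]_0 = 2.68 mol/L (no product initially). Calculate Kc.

Kc = 0.512 mol/L

Let X = conversion of S.
Concentrations: [S] = 2.68 − 2.68X; [V] = 5.36X.
At X = 0.196: [S] = 2.15, [V] = 1.05.
Kc = [V]^2 / ([S]) = 0.512 mol/L.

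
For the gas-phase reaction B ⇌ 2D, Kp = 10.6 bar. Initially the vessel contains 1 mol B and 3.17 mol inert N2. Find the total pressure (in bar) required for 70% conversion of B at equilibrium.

P = 7.9 bar

Let X = conversion of B (basis 1 mol B); extent of reaction ξ = X.
At extent ξ: n_B = 1 − X; n_D = 2X; n_I = 3.17 (inert).
Total moles n_T = 4.17 + X.
Kp = p_D^2 / (p_B) with p_i = (n_i/n_T)·P.
At X = 0.7: the mole-fraction product g(X) = Π y_i^ν_i = 1.342. Since Kp = g(X)·P^{1}, P = (Kp/g)^(1/1) = (10.6/1.342)^(1/1) = 7.9 bar.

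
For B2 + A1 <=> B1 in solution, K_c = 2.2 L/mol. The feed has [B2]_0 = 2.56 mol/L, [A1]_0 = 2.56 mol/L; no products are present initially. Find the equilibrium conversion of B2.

X = 0.658

Let X = conversion of B2; extent ξ = 2.56·X mol/L.
Concentrations: [B2] = 2.56 − 2.56X; [A1] = 2.56 − 2.56X; [B1] = 2.56X.
K_c = [B1] / ([B2] [A1]).
Solving K_c = 2.2 for X ∈ (0,1): X = 0.658.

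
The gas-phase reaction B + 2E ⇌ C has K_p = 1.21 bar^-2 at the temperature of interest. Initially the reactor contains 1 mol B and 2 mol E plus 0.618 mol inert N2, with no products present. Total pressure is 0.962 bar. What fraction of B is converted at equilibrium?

Basis: 1 mol B initially; let X = conversion of B. Extent ξ = X.
At extent ξ: n_B = 1 − X; n_E = 2 − 2X; n_C = X; n_I = 0.618 (inert).
Summing: n_T = 3.62 − 2X.
With p_i = (n_i/n_T)P, K_p = p_C / (p_B p_E^2).
This yields a degree-3 equation in X; solving on (0,1), X = 0.214.

X = 0.214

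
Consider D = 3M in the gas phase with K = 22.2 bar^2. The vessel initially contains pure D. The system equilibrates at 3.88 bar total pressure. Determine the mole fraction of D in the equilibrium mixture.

Let X = conversion of D (basis 1 mol D); extent of reaction ξ = X.
Moles: n_D = 1 − X; n_M = 3X.
Total moles n_T = 1 + 2X.
Mole fractions y_i = n_i/n_T; K = p_M^3 / (p_D) with p_i = y_i·P.
Setting this equal to 22.2 bar^2 and taking the physical root (0 < X < 1) gives X = 0.478.
Then n_D = 0.522, n_T = 1.96, so y_D = 0.267.

y_D = 0.267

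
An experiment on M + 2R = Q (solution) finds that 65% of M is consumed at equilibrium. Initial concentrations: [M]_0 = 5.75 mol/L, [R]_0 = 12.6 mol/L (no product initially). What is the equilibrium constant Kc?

Kc = 0.0707 (mol/L)^-2

Let X = conversion of M.
Concentrations: [M] = 5.75 − 5.75X; [R] = 12.6 − 11.5X; [Q] = 5.75X.
At X = 0.65: [M] = 2.01, [R] = 5.12, [Q] = 3.74.
Kc = [Q] / ([M] [R]^2) = 0.0707 (mol/L)^-2.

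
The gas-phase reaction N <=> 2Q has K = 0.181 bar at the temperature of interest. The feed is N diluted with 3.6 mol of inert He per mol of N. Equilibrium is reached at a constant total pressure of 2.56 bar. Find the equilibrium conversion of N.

Let X = conversion of N (basis 1 mol N); extent of reaction ξ = X.
Mole table: n_N = 1 − X; n_Q = 2X; n_I = 3.6 (inert).
Total moles n_T = 4.6 + X.
Mole fractions y_i = n_i/n_T; K = p_Q^2 / (p_N) with p_i = y_i·P.
Equating to 0.181 bar and solving on 0 < X < 1: X = 0.253.

X = 0.253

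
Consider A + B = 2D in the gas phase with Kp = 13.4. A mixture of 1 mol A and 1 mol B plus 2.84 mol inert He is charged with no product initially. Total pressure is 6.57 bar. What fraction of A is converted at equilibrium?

Take 1 mol A as basis and let X be its fractional conversion, so ξ = X.
Species balance: n_A = 1 − X; n_B = 1 − X; n_D = 2X; n_I = 2.84 (inert).
Total moles n_T = 4.84 (Δν = 0, constant).
With p_i = (n_i/n_T)P, Kp = p_D^2 / (p_A p_B).
This yields a degree-2 equation in X; solving on (0,1), X = 0.647.

X = 0.647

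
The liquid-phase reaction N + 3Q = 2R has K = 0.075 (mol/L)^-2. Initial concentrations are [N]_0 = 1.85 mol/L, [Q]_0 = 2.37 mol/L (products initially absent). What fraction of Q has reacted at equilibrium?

X = 0.382

Let X = conversion of Q; extent ξ = 2.37X/3 mol/L.
Concentrations: [N] = 1.85 − 0.79X; [Q] = 2.37 − 2.37X; [R] = 1.58X.
K = [R]^2 / ([N] [Q]^3).
Equating to 0.075 (mol/L)^-2: the physical root is X = 0.382.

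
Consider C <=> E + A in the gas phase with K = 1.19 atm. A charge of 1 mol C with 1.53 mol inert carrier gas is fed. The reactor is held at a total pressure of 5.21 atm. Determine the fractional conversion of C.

Basis: 1 mol C initially; let X = conversion of C. Extent ξ = X.
Moles: n_C = 1 − X; n_E = X; n_A = X; n_I = 1.53 (inert).
n_T = Σnᵢ = 2.53 + X.
y_i = n_i/n_T, p_i = y_i·P. K = p_E p_A / (p_C).
This yields a degree-2 equation in X; solving on (0,1), X = 0.558.

X = 0.558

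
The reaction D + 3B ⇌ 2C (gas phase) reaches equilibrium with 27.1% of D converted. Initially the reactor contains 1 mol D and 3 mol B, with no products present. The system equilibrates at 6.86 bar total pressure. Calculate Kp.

Kp = 0.00979 bar^-2

Basis: 1 mol D initially; let X = conversion of D. Extent ξ = X.
Species balance: n_D = 1 − X; n_B = 3 − 3X; n_C = 2X.
n_T = Σnᵢ = 4 − 2X.
At X = 0.271: n_D = 0.729, n_B = 2.19, n_C = 0.542, n_T = 3.46.
p_i = (n_i/n_T)·P. Kp = p_C^2 / (p_D p_B^3) = 0.00979 bar^-2.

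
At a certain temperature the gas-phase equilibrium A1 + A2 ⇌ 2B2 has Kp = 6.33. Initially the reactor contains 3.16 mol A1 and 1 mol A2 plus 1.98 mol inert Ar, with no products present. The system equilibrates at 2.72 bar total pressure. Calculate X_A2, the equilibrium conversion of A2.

X = 0.819

Take 1 mol A2 as basis and let X be its fractional conversion, so ξ = X.
Species balance: n_A1 = 3.16 − X; n_A2 = 1 − X; n_B2 = 2X; n_I = 1.98 (inert).
Since Δν = 0, n_T = 6.14 throughout.
With p_i = (n_i/n_T)P, Kp = p_B2^2 / (p_A1 p_A2).
Setting this equal to 6.33 and taking the physical root (0 < X < 1) gives X = 0.819.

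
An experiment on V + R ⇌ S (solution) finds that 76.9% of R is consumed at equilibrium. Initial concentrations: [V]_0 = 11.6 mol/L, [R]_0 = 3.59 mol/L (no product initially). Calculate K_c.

K_c = 0.377 L/mol

Let X = conversion of R.
Concentrations: [V] = 11.6 − 3.59X; [R] = 3.59 − 3.59X; [S] = 3.59X.
At X = 0.769: [V] = 8.84, [R] = 0.829, [S] = 2.76.
K_c = [S] / ([V] [R]) = 0.377 L/mol.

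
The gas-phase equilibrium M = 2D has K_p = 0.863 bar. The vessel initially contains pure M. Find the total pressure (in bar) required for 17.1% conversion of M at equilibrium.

P = 7.16 bar

Take 1 mol M as basis and let X be its fractional conversion, so ξ = X.
Moles: n_M = 1 − X; n_D = 2X.
Summing: n_T = 1 + X.
K_p = p_D^2 / (p_M) with p_i = (n_i/n_T)·P.
At X = 0.171: the mole-fraction product g(X) = Π y_i^ν_i = 0.1205. Since K_p = g(X)·P^{1}, P = (K_p/g)^(1/1) = (0.863/0.1205)^(1/1) = 7.16 bar.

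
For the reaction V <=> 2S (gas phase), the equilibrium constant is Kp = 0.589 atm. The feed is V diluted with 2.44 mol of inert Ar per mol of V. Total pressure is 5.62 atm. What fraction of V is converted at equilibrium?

X = 0.267

Let X = conversion of V (basis 1 mol V); extent of reaction ξ = X.
Moles: n_V = 1 − X; n_S = 2X; n_I = 2.44 (inert).
n_T = Σnᵢ = 3.44 + X.
Mole fractions y_i = n_i/n_T; Kp = p_S^2 / (p_V) with p_i = y_i·P.
Substituting and setting equal to 0.589 atm gives a polynomial in X; the root in (0,1) is X = 0.267.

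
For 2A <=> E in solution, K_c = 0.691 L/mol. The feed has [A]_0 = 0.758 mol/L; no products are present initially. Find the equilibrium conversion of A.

X = 0.390

Let X = conversion of A; extent ξ = 0.758X/2 mol/L.
Concentrations: [A] = 0.758 − 0.758X; [E] = 0.379X.
K_c = [E] / ([A]^2).
Solving K_c = 0.691 for X ∈ (0,1): X = 0.390.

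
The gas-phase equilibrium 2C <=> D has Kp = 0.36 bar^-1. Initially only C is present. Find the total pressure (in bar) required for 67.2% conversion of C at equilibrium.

P = 5.76 bar

Basis: 1 mol C initially; let X = conversion of C. Extent ξ = 0.5X.
At extent ξ: n_C = 1 − X; n_D = 0.5X.
Summing: n_T = 1 − 0.5X.
Kp = p_D / (p_C^2) with p_i = (n_i/n_T)·P.
At X = 0.672: the mole-fraction product g(X) = Π y_i^ν_i = 2.074. Since Kp = g(X)·P^{-1}, P = (g/Kp)^(1/1) = (2.074/0.36)^(1/1) = 5.76 bar.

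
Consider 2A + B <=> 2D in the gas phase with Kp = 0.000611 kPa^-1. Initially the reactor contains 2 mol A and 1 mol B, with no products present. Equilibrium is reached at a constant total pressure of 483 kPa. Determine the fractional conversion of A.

X = 0.223

Basis: 2 mol A initially; let X = conversion of A. Extent ξ = X.
At extent ξ: n_A = 2 − 2X; n_B = 1 − X; n_D = 2X.
Total moles n_T = 3 − X.
Mole fractions y_i = n_i/n_T; Kp = p_D^2 / (p_A^2 p_B) with p_i = y_i·P.
Substituting and setting equal to 0.000611 kPa^-1 gives a polynomial in X; the root in (0,1) is X = 0.223.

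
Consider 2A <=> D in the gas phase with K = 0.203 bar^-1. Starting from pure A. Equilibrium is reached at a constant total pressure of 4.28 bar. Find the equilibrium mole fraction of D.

Take 1 mol A as basis and let X be its fractional conversion, so ξ = 0.5X.
Moles: n_A = 1 − X; n_D = 0.5X.
n_T = Σnᵢ = 1 − 0.5X.
With p_i = (n_i/n_T)P, K = p_D / (p_A^2).
Substituting and setting equal to 0.203 bar^-1 gives a polynomial in X; the root in (0,1) is X = 0.527.
Then n_D = 0.264, n_T = 0.736, so y_D = 0.358.

y_D = 0.358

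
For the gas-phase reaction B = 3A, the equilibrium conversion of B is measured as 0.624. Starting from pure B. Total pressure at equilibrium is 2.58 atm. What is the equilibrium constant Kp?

Kp = 23 atm^2

Take 1 mol B as basis and let X be its fractional conversion, so ξ = X.
Species balance: n_B = 1 − X; n_A = 3X.
n_T = Σnᵢ = 1 + 2X.
At X = 0.624: n_B = 0.376, n_A = 1.87, n_T = 2.25.
p_i = (n_i/n_T)·P. Kp = p_A^3 / (p_B) = 23 atm^2.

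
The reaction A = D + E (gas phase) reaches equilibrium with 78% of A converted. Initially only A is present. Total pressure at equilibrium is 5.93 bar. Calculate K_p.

K_p = 9.21 bar

Let X = conversion of A (basis 1 mol A); extent of reaction ξ = X.
Mole table: n_A = 1 − X; n_D = X; n_E = X.
n_T = Σnᵢ = 1 + X.
At X = 0.78: n_A = 0.22, n_D = 0.78, n_E = 0.78, n_T = 1.78.
p_i = (n_i/n_T)·P. K_p = p_D p_E / (p_A) = 9.21 bar.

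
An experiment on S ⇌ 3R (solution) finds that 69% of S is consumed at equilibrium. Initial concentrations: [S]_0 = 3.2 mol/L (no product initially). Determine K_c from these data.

K_c = 293 (mol/L)^2

Let X = conversion of S.
Concentrations: [S] = 3.2 − 3.2X; [R] = 9.6X.
At X = 0.69: [S] = 0.992, [R] = 6.62.
K_c = [R]^3 / ([S]) = 293 (mol/L)^2.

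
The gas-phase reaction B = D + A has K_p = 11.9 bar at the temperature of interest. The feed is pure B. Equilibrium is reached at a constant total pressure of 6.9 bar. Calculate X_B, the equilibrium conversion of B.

X = 0.796

Take 1 mol B as basis and let X be its fractional conversion, so ξ = X.
Species balance: n_B = 1 − X; n_D = X; n_A = X.
n_T = Σnᵢ = 1 + X.
Mole fractions y_i = n_i/n_T; K_p = p_D p_A / (p_B) with p_i = y_i·P.
Substituting and setting equal to 11.9 bar gives a polynomial in X; the root in (0,1) is X = 0.796.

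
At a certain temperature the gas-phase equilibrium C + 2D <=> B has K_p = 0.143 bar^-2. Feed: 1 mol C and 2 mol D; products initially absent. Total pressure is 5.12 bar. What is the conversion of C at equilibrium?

X = 0.489

Take 1 mol C as basis and let X be its fractional conversion, so ξ = X.
Moles: n_C = 1 − X; n_D = 2 − 2X; n_B = X.
Total moles n_T = 3 − 2X.
With p_i = (n_i/n_T)P, K_p = p_B / (p_C p_D^2).
Setting this equal to 0.143 bar^-2 and taking the physical root (0 < X < 1) gives X = 0.489.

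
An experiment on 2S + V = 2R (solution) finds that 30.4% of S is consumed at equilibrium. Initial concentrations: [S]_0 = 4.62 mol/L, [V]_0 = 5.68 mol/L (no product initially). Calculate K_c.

Let X = conversion of S.
Concentrations: [S] = 4.62 − 4.62X; [V] = 5.68 − 2.31X; [R] = 4.62X.
At X = 0.304: [S] = 3.22, [V] = 4.98, [R] = 1.4.
K_c = [R]^2 / ([S]^2 [V]) = 0.0383 L/mol.

K_c = 0.0383 L/mol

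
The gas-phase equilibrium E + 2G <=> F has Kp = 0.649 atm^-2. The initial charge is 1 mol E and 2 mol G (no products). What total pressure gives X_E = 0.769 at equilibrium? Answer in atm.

P = 7.17 atm

Take 1 mol E as basis and let X be its fractional conversion, so ξ = X.
Mole table: n_E = 1 − X; n_G = 2 − 2X; n_F = X.
n_T = Σnᵢ = 3 − 2X.
Kp = p_F / (p_E p_G^2) with p_i = (n_i/n_T)·P.
At X = 0.769: the mole-fraction product g(X) = Π y_i^ν_i = 33.34. Since Kp = g(X)·P^{-2}, P = (g/Kp)^(1/2) = (33.34/0.649)^(1/2) = 7.17 atm.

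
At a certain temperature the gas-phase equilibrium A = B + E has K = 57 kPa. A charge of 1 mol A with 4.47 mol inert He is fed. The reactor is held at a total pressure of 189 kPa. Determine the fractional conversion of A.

X = 0.721

Let X = conversion of A (basis 1 mol A); extent of reaction ξ = X.
Species balance: n_A = 1 − X; n_B = X; n_E = X; n_I = 4.47 (inert).
n_T = Σnᵢ = 5.47 + X.
y_i = n_i/n_T, p_i = y_i·P. K = p_B p_E / (p_A).
Equating to 57 kPa and solving on 0 < X < 1: X = 0.721.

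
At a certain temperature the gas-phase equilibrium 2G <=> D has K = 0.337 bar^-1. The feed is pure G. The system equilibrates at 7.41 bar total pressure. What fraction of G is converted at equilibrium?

X = 0.698

Basis: 1 mol G initially; let X = conversion of G. Extent ξ = 0.5X.
Mole table: n_G = 1 − X; n_D = 0.5X.
Total moles n_T = 1 − 0.5X.
y_i = n_i/n_T, p_i = y_i·P. K = p_D / (p_G^2).
Setting this equal to 0.337 bar^-1 and taking the physical root (0 < X < 1) gives X = 0.698.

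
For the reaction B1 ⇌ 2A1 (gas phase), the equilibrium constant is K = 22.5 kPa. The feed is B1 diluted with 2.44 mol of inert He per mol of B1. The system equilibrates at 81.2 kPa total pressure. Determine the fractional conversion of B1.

X = 0.400

Basis: 1 mol B1 initially; let X = conversion of B1. Extent ξ = X.
At extent ξ: n_B1 = 1 − X; n_A1 = 2X; n_I = 2.44 (inert).
Total moles n_T = 3.44 + X.
y_i = n_i/n_T, p_i = y_i·P. K = p_A1^2 / (p_B1).
Substituting and setting equal to 22.5 kPa gives a polynomial in X; the root in (0,1) is X = 0.400.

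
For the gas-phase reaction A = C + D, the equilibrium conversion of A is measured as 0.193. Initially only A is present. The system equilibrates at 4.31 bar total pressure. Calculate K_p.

K_p = 0.167 bar

Let X = conversion of A (basis 1 mol A); extent of reaction ξ = X.
Species balance: n_A = 1 − X; n_C = X; n_D = X.
n_T = Σnᵢ = 1 + X.
At X = 0.193: n_A = 0.807, n_C = 0.193, n_D = 0.193, n_T = 1.19.
p_i = (n_i/n_T)·P. K_p = p_C p_D / (p_A) = 0.167 bar.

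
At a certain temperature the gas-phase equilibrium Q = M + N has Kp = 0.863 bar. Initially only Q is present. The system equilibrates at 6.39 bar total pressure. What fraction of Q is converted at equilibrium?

X = 0.345

Basis: 1 mol Q initially; let X = conversion of Q. Extent ξ = X.
Moles: n_Q = 1 − X; n_M = X; n_N = X.
n_T = Σnᵢ = 1 + X.
Mole fractions y_i = n_i/n_T; Kp = p_M p_N / (p_Q) with p_i = y_i·P.
Setting this equal to 0.863 bar and taking the physical root (0 < X < 1) gives X = 0.345.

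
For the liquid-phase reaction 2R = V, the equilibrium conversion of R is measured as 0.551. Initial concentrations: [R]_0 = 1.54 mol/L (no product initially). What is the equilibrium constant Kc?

Kc = 0.887 L/mol

Let X = conversion of R.
Concentrations: [R] = 1.54 − 1.54X; [V] = 0.77X.
At X = 0.551: [R] = 0.691, [V] = 0.424.
Kc = [V] / ([R]^2) = 0.887 L/mol.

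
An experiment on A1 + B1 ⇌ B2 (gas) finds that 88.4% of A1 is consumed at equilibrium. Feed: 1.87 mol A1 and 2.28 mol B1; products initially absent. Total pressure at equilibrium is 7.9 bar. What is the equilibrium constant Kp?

Kp = 3.84 bar^-1

Take 1.87 mol A1 as basis and let X be its fractional conversion, so ξ = 1.87X.
Mole table: n_A1 = 1.87 − 1.87X; n_B1 = 2.28 − 1.87X; n_B2 = 1.87X.
Summing: n_T = 4.15 − 1.87X.
At X = 0.884: n_A1 = 0.217, n_B1 = 0.627, n_B2 = 1.65, n_T = 2.5.
p_i = (n_i/n_T)·P. Kp = p_B2 / (p_A1 p_B1) = 3.84 bar^-1.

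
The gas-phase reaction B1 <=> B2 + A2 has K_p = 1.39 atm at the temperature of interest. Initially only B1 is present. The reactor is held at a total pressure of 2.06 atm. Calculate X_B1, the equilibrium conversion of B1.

Basis: 1 mol B1 initially; let X = conversion of B1. Extent ξ = X.
Species balance: n_B1 = 1 − X; n_B2 = X; n_A2 = X.
Summing: n_T = 1 + X.
y_i = n_i/n_T, p_i = y_i·P. K_p = p_B2 p_A2 / (p_B1).
Equating to 1.39 atm and solving on 0 < X < 1: X = 0.635.

X = 0.635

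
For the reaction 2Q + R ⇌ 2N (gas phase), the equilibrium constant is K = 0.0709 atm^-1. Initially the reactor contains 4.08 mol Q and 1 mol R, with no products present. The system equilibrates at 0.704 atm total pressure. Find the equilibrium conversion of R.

Let X = conversion of R (basis 1 mol R); extent of reaction ξ = X.
Species balance: n_Q = 4.08 − 2X; n_R = 1 − X; n_N = 2X.
Total moles n_T = 5.08 − X.
Mole fractions y_i = n_i/n_T; K = p_N^2 / (p_Q^2 p_R) with p_i = y_i·P.
This yields a degree-3 equation in X; solving on (0,1), X = 0.172.

X = 0.172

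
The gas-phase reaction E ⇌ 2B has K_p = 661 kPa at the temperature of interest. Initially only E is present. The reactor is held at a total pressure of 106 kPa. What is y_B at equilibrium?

Let X = conversion of E (basis 1 mol E); extent of reaction ξ = X.
Species balance: n_E = 1 − X; n_B = 2X.
Summing: n_T = 1 + X.
y_i = n_i/n_T, p_i = y_i·P. K_p = p_B^2 / (p_E).
Equating to 661 kPa and solving on 0 < X < 1: X = 0.781.
Then n_B = 1.56, n_T = 1.78, so y_B = 0.877.

y_B = 0.877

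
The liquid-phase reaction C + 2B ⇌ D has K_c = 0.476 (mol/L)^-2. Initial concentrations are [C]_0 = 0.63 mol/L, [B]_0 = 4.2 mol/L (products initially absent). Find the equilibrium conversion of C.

X = 0.826

Let X = conversion of C; extent ξ = 0.63·X mol/L.
Concentrations: [C] = 0.63 − 0.63X; [B] = 4.2 − 1.26X; [D] = 0.63X.
K_c = [D] / ([C] [B]^2).
Equating to 0.476 (mol/L)^-2: the physical root is X = 0.826.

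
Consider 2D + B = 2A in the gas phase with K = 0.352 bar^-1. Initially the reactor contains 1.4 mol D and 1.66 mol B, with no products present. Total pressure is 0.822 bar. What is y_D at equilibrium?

Take 1.4 mol D as basis and let X be its fractional conversion, so ξ = 0.7X.
Species balance: n_D = 1.4 − 1.4X; n_B = 1.66 − 0.7X; n_A = 1.4X.
Total moles n_T = 3.06 − 0.7X.
y_i = n_i/n_T, p_i = y_i·P. K = p_A^2 / (p_D^2 p_B).
Setting this equal to 0.352 bar^-1 and taking the physical root (0 < X < 1) gives X = 0.278.
Then n_D = 1.01, n_T = 2.87, so y_D = 0.353.

y_D = 0.353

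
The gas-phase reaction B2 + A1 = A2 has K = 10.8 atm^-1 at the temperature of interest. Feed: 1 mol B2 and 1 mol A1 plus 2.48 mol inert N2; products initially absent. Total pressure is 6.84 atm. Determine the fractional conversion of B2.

X = 0.800

Basis: 1 mol B2 initially; let X = conversion of B2. Extent ξ = X.
At extent ξ: n_B2 = 1 − X; n_A1 = 1 − X; n_A2 = X; n_I = 2.48 (inert).
n_T = Σnᵢ = 4.48 − X.
With p_i = (n_i/n_T)P, K = p_A2 / (p_B2 p_A1).
This yields a degree-2 equation in X; solving on (0,1), X = 0.800.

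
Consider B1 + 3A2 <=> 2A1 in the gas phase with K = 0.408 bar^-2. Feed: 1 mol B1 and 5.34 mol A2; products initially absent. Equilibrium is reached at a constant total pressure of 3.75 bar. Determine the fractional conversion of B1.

Let X = conversion of B1 (basis 1 mol B1); extent of reaction ξ = X.
Species balance: n_B1 = 1 − X; n_A2 = 5.34 − 3X; n_A1 = 2X.
n_T = Σnᵢ = 6.34 − 2X.
Mole fractions y_i = n_i/n_T; K = p_A1^2 / (p_B1 p_A2^3) with p_i = y_i·P.
Setting this equal to 0.408 bar^-2 and taking the physical root (0 < X < 1) gives X = 0.724.

X = 0.724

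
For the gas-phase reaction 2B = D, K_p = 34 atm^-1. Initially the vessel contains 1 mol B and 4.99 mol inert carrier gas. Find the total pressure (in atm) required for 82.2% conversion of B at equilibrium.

Let X = conversion of B (basis 1 mol B); extent of reaction ξ = 0.5X.
Species balance: n_B = 1 − X; n_D = 0.5X; n_I = 4.99 (inert).
Total moles n_T = 5.99 − 0.5X.
K_p = p_D / (p_B^2) with p_i = (n_i/n_T)·P.
At X = 0.822: the mole-fraction product g(X) = Π y_i^ν_i = 72.37. Since K_p = g(X)·P^{-1}, P = (g/K_p)^(1/1) = (72.37/34)^(1/1) = 2.13 atm.

P = 2.13 atm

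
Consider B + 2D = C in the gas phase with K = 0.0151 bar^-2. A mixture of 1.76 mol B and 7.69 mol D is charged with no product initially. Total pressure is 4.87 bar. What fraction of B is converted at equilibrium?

Basis: 1.76 mol B initially; let X = conversion of B. Extent ξ = 1.76X.
At extent ξ: n_B = 1.76 − 1.76X; n_D = 7.69 − 3.52X; n_C = 1.76X.
n_T = Σnᵢ = 9.45 − 3.52X.
Mole fractions y_i = n_i/n_T; K = p_C / (p_B p_D^2) with p_i = y_i·P.
This yields a degree-3 equation in X; solving on (0,1), X = 0.186.

X = 0.186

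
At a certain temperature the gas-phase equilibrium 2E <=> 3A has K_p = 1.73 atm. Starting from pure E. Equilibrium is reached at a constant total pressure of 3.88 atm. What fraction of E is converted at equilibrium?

Basis: 1 mol E initially; let X = conversion of E. Extent ξ = 0.5X.
Mole table: n_E = 1 − X; n_A = 1.5X.
Summing: n_T = 1 + 0.5X.
With p_i = (n_i/n_T)P, K_p = p_A^3 / (p_E^2).
Equating to 1.73 atm and solving on 0 < X < 1: X = 0.389.

X = 0.389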